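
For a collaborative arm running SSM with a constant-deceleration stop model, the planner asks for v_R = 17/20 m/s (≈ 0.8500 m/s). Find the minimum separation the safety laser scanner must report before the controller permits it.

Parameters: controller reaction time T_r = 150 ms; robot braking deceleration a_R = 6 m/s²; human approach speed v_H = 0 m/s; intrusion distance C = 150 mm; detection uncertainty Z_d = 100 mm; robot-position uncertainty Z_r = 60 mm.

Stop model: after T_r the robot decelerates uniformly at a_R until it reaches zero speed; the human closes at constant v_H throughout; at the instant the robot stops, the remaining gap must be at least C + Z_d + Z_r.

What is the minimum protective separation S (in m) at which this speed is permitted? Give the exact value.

S_min = 2389/4800 m = 0.4977 m

stop time T_s = (17/20)/6 = 0.1417 s
robot in T_r: 0.8500·0.1500 = 0.1275 m
braking distance = 0.8500²/(2·6.0000) = 0.0602 m
human over T_r+T_s: 0.0000·(0.1500+0.1417) = 0.0000 m
margins: 0.1500+0.1000+0.0600 = 0.3100 m
S_min ≈ 0.1275+0.0602+0.0000+0.3100  ⇒  S_min = 2389/4800 m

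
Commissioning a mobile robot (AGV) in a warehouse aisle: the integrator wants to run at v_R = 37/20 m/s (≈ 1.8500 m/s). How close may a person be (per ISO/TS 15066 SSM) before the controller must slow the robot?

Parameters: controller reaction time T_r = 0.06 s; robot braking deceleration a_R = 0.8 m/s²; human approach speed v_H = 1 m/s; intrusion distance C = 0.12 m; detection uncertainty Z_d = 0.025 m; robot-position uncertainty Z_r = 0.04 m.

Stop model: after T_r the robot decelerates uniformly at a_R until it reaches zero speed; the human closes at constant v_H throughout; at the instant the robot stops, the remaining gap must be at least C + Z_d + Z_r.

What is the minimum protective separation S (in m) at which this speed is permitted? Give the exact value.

S_min = 76921/16000 m = 4.8076 m

braking lasts T_s = (37/20)/(4/5) = 2.3125 s
reaction-phase robot travel = 1.8500·0.0600 = 0.1110 m
braking distance = 1.8500²/(2·0.8000) = 2.1391 m
human over T_r+T_s: 1.0000·(0.0600+2.3125) = 2.3725 m
C+Z_d+Z_r = 0.1200+0.0250+0.0400 = 0.1850 m
S_min ≈ 0.1110+2.1391+2.3725+0.1850  ⇒  S_min = 76921/16000 m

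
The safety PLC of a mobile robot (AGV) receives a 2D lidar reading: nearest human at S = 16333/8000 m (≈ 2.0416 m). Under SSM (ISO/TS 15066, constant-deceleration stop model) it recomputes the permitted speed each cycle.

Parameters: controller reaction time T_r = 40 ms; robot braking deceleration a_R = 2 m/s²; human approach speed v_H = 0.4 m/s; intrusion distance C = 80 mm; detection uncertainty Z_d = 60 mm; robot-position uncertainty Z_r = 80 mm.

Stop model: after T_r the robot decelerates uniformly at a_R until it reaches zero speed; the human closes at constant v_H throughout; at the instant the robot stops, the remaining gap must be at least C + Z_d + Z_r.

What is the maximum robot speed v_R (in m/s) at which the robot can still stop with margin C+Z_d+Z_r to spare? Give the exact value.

v_R_max = 9/4 m/s = 2.2500 m/s

quadratic (1/4)·v² + (6/25)·v + (-2889/1600) = 0
  disc = (6/25)² − 4·(1/4)·(-2889/1600) = 74529/40000 ; √disc = 273/200
  v_R = (−(6/25) + 273/200) / (2·(1/4)) = 9/4 m/s
check:
stop time T_s = (9/4)/2 = 1.1250 s
robot covers v_R·T_r = 2.2500·0.0400 = 0.0900 m before braking
braking distance = 2.2500²/(2·2.0000) = 1.2656 m
human over T_r+T_s: 0.4000·(0.0400+1.1250) = 0.4660 m
residual clearance needed = 0.0800+0.0600+0.0800 = 0.2200 m
sum ≈ 0.0900+1.2656+0.4660+0.2200 ≈ 2.0416 m = S ✓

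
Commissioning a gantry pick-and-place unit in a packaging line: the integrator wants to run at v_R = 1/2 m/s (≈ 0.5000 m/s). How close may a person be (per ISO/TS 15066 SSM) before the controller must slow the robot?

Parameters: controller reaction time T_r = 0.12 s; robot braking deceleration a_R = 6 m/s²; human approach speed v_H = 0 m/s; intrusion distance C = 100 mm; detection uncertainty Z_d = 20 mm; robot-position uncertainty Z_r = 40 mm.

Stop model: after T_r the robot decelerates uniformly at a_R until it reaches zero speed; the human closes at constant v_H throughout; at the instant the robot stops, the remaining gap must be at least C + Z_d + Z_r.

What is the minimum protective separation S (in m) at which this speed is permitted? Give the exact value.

S_min = 289/1200 m = 0.2408 m

stop time T_s = (1/2)/6 = 0.0833 s
reaction-phase robot travel = 0.5000·0.1200 = 0.0600 m
braking distance = 0.5000²/(2·6.0000) = 0.0208 m
human over T_r+T_s: 0.0000·(0.1200+0.0833) = 0.0000 m
C+Z_d+Z_r = 0.1000+0.0200+0.0400 = 0.1600 m
S_min ≈ 0.0600+0.0208+0.0000+0.1600  ⇒  S_min = 289/1200 m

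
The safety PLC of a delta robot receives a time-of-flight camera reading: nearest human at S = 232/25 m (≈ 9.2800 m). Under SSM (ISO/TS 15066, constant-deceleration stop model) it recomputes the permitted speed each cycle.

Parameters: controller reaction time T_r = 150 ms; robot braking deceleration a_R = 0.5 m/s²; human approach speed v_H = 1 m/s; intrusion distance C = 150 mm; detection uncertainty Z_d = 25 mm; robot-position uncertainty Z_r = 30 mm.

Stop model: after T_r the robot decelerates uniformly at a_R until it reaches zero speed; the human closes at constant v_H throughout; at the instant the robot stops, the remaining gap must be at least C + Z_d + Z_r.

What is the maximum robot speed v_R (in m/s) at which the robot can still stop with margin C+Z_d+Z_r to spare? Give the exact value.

at the boundary: (1)·v² + (43/20)·v + (-357/40) = 0
  disc = (43/20)² − 4·(1)·(-357/40) = 16129/400 ; √disc = 127/20
  v_R = (−(43/20) + 127/20) / (2·(1)) = 21/10 m/s
check:
T_s = v_R/a_R = (21/10)/(1/2) = 4.2000 s
robot covers v_R·T_r = 2.1000·0.1500 = 0.3150 m before braking
robot under decel: 2.1000²/(2·0.5000) = 4.4100 m
person approaches 1.0000·(0.1500+4.2000) = 4.3500 m
residual clearance needed = 0.1500+0.0250+0.0300 = 0.2050 m
sum ≈ 0.3150+4.4100+4.3500+0.2050 ≈ 9.2800 m = S ✓

v_R_max = 21/10 m/s = 2.1000 m/s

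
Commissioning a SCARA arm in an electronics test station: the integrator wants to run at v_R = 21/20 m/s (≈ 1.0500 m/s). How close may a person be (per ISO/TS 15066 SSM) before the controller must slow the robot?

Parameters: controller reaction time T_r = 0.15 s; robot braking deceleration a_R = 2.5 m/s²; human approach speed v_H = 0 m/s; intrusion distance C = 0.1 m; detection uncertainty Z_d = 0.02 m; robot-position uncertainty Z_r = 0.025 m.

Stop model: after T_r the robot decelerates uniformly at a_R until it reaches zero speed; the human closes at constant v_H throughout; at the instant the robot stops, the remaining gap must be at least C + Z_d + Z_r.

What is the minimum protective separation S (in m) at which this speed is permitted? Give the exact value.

S_min = 523/1000 m = 0.5230 m

stop time T_s = (21/20)/(5/2) = 0.4200 s
robot in T_r: 1.0500·0.1500 = 0.1575 m
robot covers 1.0500·0.4200 − ½·2.5000·0.4200² = 0.2205 m while stopping
person approaches 0.0000·(0.1500+0.4200) = 0.0000 m
C+Z_d+Z_r = 0.1000+0.0200+0.0250 = 0.1450 m
S_min ≈ 0.1575+0.2205+0.0000+0.1450  ⇒  S_min = 523/1000 m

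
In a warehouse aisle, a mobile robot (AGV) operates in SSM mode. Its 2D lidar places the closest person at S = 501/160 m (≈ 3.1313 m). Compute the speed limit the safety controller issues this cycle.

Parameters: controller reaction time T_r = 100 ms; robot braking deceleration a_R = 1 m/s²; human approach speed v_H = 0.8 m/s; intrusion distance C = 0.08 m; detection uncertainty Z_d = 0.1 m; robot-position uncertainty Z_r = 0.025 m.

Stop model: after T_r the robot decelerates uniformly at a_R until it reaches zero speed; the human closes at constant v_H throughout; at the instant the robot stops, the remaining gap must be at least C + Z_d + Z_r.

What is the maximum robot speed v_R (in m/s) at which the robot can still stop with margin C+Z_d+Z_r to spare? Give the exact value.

v_R_max = 33/20 m/s = 1.6500 m/s

quadratic (1/2)·v² + (9/10)·v + (-2277/800) = 0
  disc = (9/10)² − 4·(1/2)·(-2277/800) = 2601/400 ; √disc = 51/20
  v_R = (−(9/10) + 51/20) / (2·(1/2)) = 33/20 m/s
check:
braking lasts T_s = (33/20)/1 = 1.6500 s
robot in T_r: 1.6500·0.1000 = 0.1650 m
robot covers 1.6500·1.6500 − ½·1.0000·1.6500² = 1.3613 m while stopping
person approaches 0.8000·(0.1000+1.6500) = 1.4000 m
margins: 0.0800+0.1000+0.0250 = 0.2050 m
sum ≈ 0.1650+1.3613+1.4000+0.2050 ≈ 3.1313 m = S ✓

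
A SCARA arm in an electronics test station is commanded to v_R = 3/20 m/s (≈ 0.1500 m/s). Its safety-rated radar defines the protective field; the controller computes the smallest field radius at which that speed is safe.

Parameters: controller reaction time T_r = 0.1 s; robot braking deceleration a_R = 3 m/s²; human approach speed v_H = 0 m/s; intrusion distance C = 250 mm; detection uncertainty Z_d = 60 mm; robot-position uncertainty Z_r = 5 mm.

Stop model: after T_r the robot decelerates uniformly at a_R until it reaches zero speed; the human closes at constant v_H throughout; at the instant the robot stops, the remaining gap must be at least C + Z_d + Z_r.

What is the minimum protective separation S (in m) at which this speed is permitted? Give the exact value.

S_min = 267/800 m = 0.3337 m

stop time T_s = (3/20)/3 = 0.0500 s
robot in T_r: 0.1500·0.1000 = 0.0150 m
robot under decel: 0.1500²/(2·3.0000) = 0.0037 m
human closes 0.0000·0.1500 = 0.0000 m
residual clearance needed = 0.2500+0.0600+0.0050 = 0.3150 m
S_min ≈ 0.0150+0.0037+0.0000+0.3150  ⇒  S_min = 267/800 m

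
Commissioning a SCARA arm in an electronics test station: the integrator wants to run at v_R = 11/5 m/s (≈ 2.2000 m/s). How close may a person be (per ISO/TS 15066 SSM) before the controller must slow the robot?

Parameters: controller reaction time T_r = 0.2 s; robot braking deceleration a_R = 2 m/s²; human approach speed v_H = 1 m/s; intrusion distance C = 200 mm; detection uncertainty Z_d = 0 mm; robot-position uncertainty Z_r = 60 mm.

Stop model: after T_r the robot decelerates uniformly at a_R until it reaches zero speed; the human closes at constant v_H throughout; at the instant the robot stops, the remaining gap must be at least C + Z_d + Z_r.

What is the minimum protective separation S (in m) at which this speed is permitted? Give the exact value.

stop time T_s = (11/5)/2 = 1.1000 s
robot covers v_R·T_r = 2.2000·0.2000 = 0.4400 m before braking
robot covers 2.2000·1.1000 − ½·2.0000·1.1000² = 1.2100 m while stopping
person approaches 1.0000·(0.2000+1.1000) = 1.3000 m
C+Z_d+Z_r = 0.2000+0.0000+0.0600 = 0.2600 m
S_min ≈ 0.4400+1.2100+1.3000+0.2600  ⇒  S_min = 321/100 m

S_min = 321/100 m = 3.2100 m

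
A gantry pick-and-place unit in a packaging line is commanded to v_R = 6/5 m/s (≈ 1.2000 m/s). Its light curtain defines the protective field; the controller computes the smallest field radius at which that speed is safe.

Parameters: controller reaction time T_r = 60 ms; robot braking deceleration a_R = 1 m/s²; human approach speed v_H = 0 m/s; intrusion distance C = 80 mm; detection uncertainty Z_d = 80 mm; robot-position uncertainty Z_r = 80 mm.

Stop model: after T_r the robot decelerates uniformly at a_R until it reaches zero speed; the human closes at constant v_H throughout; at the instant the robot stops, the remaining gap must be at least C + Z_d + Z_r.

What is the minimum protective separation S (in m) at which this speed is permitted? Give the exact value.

braking lasts T_s = (6/5)/1 = 1.2000 s
robot covers v_R·T_r = 1.2000·0.0600 = 0.0720 m before braking
braking distance = 1.2000²/(2·1.0000) = 0.7200 m
person approaches 0.0000·(0.0600+1.2000) = 0.0000 m
margins: 0.0800+0.0800+0.0800 = 0.2400 m
S_min ≈ 0.0720+0.7200+0.0000+0.2400  ⇒  S_min = 129/125 m

S_min = 129/125 m = 1.0320 m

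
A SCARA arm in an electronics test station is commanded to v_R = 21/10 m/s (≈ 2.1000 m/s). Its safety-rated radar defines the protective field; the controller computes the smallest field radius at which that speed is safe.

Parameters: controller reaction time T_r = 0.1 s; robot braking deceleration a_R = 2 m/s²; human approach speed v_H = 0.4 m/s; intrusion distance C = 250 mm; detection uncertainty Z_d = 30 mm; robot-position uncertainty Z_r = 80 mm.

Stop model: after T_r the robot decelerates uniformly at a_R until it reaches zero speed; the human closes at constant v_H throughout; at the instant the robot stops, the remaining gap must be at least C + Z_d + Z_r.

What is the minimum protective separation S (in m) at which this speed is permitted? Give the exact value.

stop time T_s = (21/10)/2 = 1.0500 s
reaction-phase robot travel = 2.1000·0.1000 = 0.2100 m
braking distance = 2.1000²/(2·2.0000) = 1.1025 m
person approaches 0.4000·(0.1000+1.0500) = 0.4600 m
margins: 0.2500+0.0300+0.0800 = 0.3600 m
S_min ≈ 0.2100+1.1025+0.4600+0.3600  ⇒  S_min = 853/400 m

S_min = 853/400 m = 2.1325 m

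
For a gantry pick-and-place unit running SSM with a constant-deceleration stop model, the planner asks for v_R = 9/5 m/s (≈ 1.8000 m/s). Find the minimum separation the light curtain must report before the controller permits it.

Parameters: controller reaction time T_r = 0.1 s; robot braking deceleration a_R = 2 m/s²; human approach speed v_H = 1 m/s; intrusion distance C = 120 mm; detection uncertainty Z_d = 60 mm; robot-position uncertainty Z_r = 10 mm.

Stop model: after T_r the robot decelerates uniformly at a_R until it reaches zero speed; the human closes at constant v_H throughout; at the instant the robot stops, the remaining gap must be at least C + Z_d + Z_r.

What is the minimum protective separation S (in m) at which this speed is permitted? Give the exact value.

stop time T_s = (9/5)/2 = 0.9000 s
robot in T_r: 1.8000·0.1000 = 0.1800 m
robot under decel: 1.8000²/(2·2.0000) = 0.8100 m
human closes 1.0000·1.0000 = 1.0000 m
residual clearance needed = 0.1200+0.0600+0.0100 = 0.1900 m
S_min ≈ 0.1800+0.8100+1.0000+0.1900  ⇒  S_min = 109/50 m

S_min = 109/50 m = 2.1800 m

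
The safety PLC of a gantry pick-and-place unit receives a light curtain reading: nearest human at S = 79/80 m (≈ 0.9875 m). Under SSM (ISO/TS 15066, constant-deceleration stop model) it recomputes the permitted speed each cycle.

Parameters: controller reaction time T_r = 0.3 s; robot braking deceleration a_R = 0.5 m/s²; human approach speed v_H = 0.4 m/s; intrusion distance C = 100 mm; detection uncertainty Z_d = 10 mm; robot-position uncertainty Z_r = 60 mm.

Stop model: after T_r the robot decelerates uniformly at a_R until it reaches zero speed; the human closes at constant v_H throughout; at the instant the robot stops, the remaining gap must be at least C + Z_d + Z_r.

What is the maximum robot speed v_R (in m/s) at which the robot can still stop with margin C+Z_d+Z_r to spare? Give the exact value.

v_R_max = 9/20 m/s = 0.4500 m/s

at the boundary: (1)·v² + (11/10)·v + (-279/400) = 0
  disc = (11/10)² − 4·(1)·(-279/400) = 4 ; √disc = 2
  v_R = (−(11/10) + 2) / (2·(1)) = 9/20 m/s
check:
braking lasts T_s = (9/20)/(1/2) = 0.9000 s
robot in T_r: 0.4500·0.3000 = 0.1350 m
robot under decel: 0.4500²/(2·0.5000) = 0.2025 m
human over T_r+T_s: 0.4000·(0.3000+0.9000) = 0.4800 m
margins: 0.1000+0.0100+0.0600 = 0.1700 m
sum ≈ 0.1350+0.2025+0.4800+0.1700 ≈ 0.9875 m = S ✓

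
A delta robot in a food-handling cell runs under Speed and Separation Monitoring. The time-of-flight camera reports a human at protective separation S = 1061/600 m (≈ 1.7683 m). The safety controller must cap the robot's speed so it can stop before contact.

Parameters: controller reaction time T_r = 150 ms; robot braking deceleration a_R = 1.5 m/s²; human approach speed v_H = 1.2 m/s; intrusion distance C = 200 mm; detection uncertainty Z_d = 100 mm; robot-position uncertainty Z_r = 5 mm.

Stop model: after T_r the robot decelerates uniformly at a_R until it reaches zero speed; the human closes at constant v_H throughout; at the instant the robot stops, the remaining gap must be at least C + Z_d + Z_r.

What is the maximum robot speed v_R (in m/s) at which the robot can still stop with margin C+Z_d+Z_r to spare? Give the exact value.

v_R_max = 1 m/s = 1.0000 m/s

quadratic (1/3)·v² + (19/20)·v + (-77/60) = 0
  disc = (19/20)² − 4·(1/3)·(-77/60) = 9409/3600 ; √disc = 97/60
  v_R = (−(19/20) + 97/60) / (2·(1/3)) = 1 m/s
check:
T_s = v_R/a_R = 1/(3/2) = 0.6667 s
reaction-phase robot travel = 1.0000·0.1500 = 0.1500 m
robot under decel: 1.0000²/(2·1.5000) = 0.3333 m
human closes 1.2000·0.8167 = 0.9800 m
margins: 0.2000+0.1000+0.0050 = 0.3050 m
sum ≈ 0.1500+0.3333+0.9800+0.3050 ≈ 1.7683 m = S ✓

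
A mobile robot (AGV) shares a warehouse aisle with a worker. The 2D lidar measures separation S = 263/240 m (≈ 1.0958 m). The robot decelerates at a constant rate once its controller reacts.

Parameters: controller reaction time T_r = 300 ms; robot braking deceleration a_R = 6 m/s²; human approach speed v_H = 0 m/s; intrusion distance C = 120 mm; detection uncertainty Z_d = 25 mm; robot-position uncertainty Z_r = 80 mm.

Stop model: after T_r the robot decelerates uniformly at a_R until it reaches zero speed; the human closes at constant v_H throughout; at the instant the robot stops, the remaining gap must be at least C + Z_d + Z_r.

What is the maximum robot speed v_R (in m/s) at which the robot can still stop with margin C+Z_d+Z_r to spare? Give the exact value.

v_R_max = 19/10 m/s = 1.9000 m/s

collect terms ⇒ (1/12)·v_R² + (3/10)·v_R + (-209/240) = 0
  disc = (3/10)² − 4·(1/12)·(-209/240) = 1369/3600 ; √disc = 37/60
  v_R = (−(3/10) + 37/60) / (2·(1/12)) = 19/10 m/s
check:
stop time T_s = (19/10)/6 = 0.3167 s
robot in T_r: 1.9000·0.3000 = 0.5700 m
robot covers 1.9000·0.3167 − ½·6.0000·0.3167² = 0.3008 m while stopping
human closes 0.0000·0.6167 = 0.0000 m
margins: 0.1200+0.0250+0.0800 = 0.2250 m
sum ≈ 0.5700+0.3008+0.0000+0.2250 ≈ 1.0958 m = S ✓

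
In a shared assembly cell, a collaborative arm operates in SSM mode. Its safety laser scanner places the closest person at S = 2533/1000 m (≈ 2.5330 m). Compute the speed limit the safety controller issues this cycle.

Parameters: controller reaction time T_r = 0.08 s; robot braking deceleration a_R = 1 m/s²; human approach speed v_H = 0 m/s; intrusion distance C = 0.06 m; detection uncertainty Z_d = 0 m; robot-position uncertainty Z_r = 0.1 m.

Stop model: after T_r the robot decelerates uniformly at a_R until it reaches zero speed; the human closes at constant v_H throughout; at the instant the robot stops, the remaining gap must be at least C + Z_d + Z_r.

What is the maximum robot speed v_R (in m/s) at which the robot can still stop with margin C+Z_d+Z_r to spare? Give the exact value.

collect terms ⇒ (1/2)·v_R² + (2/25)·v_R + (-2373/1000) = 0
  disc = (2/25)² − 4·(1/2)·(-2373/1000) = 11881/2500 ; √disc = 109/50
  v_R = (−(2/25) + 109/50) / (2·(1/2)) = 21/10 m/s
check:
stop time T_s = (21/10)/1 = 2.1000 s
robot covers v_R·T_r = 2.1000·0.0800 = 0.1680 m before braking
robot under decel: 2.1000²/(2·1.0000) = 2.2050 m
person approaches 0.0000·(0.0800+2.1000) = 0.0000 m
C+Z_d+Z_r = 0.0600+0.0000+0.1000 = 0.1600 m
sum ≈ 0.1680+2.2050+0.0000+0.1600 ≈ 2.5330 m = S ✓

v_R_max = 21/10 m/s = 2.1000 m/s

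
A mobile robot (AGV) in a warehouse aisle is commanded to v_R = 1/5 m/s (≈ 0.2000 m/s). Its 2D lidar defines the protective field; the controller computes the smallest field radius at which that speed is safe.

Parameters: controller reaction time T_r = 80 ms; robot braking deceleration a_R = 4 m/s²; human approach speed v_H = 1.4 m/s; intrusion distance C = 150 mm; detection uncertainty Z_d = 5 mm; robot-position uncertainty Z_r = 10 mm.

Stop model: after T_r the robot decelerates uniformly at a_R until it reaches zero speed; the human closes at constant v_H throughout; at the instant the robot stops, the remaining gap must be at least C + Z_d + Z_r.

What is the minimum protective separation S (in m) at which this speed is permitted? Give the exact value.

stop time T_s = (1/5)/4 = 0.0500 s
reaction-phase robot travel = 0.2000·0.0800 = 0.0160 m
braking distance = 0.2000²/(2·4.0000) = 0.0050 m
human closes 1.4000·0.1300 = 0.1820 m
residual clearance needed = 0.1500+0.0050+0.0100 = 0.1650 m
S_min ≈ 0.0160+0.0050+0.1820+0.1650  ⇒  S_min = 46/125 m

S_min = 46/125 m = 0.3680 m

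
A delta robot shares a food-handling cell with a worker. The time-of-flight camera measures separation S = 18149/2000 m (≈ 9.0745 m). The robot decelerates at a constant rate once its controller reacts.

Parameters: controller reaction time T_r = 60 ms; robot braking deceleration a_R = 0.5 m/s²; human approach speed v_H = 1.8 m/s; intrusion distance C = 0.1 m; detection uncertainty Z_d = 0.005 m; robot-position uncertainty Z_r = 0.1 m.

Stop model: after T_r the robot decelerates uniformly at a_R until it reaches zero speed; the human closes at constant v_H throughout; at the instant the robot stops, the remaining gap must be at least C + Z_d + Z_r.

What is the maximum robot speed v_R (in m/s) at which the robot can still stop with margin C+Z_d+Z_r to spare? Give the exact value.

v_R_max = 33/20 m/s = 1.6500 m/s

at the boundary: (1)·v² + (183/50)·v + (-17523/2000) = 0
  disc = (183/50)² − 4·(1)·(-17523/2000) = 30276/625 ; √disc = 174/25
  v_R = (−(183/50) + 174/25) / (2·(1)) = 33/20 m/s
check:
T_s = v_R/a_R = (33/20)/(1/2) = 3.3000 s
robot in T_r: 1.6500·0.0600 = 0.0990 m
robot under decel: 1.6500²/(2·0.5000) = 2.7225 m
human closes 1.8000·3.3600 = 6.0480 m
residual clearance needed = 0.1000+0.0050+0.1000 = 0.2050 m
sum ≈ 0.0990+2.7225+6.0480+0.2050 ≈ 9.0745 m = S ✓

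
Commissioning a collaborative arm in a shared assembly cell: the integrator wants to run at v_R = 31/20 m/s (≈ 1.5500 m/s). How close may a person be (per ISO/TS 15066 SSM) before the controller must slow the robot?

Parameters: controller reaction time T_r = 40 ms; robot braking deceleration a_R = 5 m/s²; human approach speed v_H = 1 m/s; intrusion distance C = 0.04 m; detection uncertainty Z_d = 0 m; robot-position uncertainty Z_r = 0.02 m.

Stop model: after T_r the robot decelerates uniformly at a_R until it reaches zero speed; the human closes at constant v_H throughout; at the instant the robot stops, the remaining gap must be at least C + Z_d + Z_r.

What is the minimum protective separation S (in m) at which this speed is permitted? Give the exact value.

S_min = 2849/4000 m = 0.7123 m

braking lasts T_s = (31/20)/5 = 0.3100 s
reaction-phase robot travel = 1.5500·0.0400 = 0.0620 m
robot under decel: 1.5500²/(2·5.0000) = 0.2402 m
person approaches 1.0000·(0.0400+0.3100) = 0.3500 m
C+Z_d+Z_r = 0.0400+0.0000+0.0200 = 0.0600 m
S_min ≈ 0.0620+0.2402+0.3500+0.0600  ⇒  S_min = 2849/4000 m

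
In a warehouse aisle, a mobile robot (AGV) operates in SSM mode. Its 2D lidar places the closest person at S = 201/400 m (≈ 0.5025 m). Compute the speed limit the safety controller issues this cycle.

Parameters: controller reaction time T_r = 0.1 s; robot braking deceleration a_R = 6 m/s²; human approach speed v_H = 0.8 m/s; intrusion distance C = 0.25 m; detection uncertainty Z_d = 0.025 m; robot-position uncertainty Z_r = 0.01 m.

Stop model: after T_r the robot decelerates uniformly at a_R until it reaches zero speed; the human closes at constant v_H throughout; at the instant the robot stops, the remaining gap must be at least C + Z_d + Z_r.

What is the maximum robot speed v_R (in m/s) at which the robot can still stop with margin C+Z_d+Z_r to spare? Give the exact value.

v_R_max = 1/2 m/s = 0.5000 m/s

quadratic (1/12)·v² + (7/30)·v + (-11/80) = 0
  disc = (7/30)² − 4·(1/12)·(-11/80) = 361/3600 ; √disc = 19/60
  v_R = (−(7/30) + 19/60) / (2·(1/12)) = 1/2 m/s
check:
braking lasts T_s = (1/2)/6 = 0.0833 s
robot covers v_R·T_r = 0.5000·0.1000 = 0.0500 m before braking
braking distance = 0.5000²/(2·6.0000) = 0.0208 m
person approaches 0.8000·(0.1000+0.0833) = 0.1467 m
C+Z_d+Z_r = 0.2500+0.0250+0.0100 = 0.2850 m
sum ≈ 0.0500+0.0208+0.1467+0.2850 ≈ 0.5025 m = S ✓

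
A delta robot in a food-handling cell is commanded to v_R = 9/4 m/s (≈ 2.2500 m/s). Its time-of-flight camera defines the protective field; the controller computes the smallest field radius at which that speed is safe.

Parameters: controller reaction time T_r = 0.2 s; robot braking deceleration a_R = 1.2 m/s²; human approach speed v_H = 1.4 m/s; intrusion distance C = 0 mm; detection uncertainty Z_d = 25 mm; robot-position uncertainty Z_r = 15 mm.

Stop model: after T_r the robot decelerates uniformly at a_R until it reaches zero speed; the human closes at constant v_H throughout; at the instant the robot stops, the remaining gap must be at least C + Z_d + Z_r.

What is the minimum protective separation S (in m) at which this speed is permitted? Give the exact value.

S_min = 8807/1600 m = 5.5044 m

T_s = v_R/a_R = (9/4)/(6/5) = 1.8750 s
robot in T_r: 2.2500·0.2000 = 0.4500 m
braking distance = 2.2500²/(2·1.2000) = 2.1094 m
human closes 1.4000·2.0750 = 2.9050 m
C+Z_d+Z_r = 0.0000+0.0250+0.0150 = 0.0400 m
S_min ≈ 0.4500+2.1094+2.9050+0.0400  ⇒  S_min = 8807/1600 m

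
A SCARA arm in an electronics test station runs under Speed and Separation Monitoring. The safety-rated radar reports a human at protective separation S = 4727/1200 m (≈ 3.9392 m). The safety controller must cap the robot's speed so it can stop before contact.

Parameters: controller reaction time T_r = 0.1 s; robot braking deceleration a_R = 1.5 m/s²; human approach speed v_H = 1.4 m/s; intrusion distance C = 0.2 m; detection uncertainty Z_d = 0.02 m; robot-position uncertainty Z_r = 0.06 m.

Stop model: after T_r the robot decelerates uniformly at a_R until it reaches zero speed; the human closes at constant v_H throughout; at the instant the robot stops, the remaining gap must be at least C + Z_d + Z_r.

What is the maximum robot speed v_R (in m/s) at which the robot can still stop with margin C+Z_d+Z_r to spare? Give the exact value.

quadratic (1/3)·v² + (31/30)·v + (-4223/1200) = 0
  disc = (31/30)² − 4·(1/3)·(-4223/1200) = 144/25 ; √disc = 12/5
  v_R = (−(31/30) + 12/5) / (2·(1/3)) = 41/20 m/s
check:
stop time T_s = (41/20)/(3/2) = 1.3667 s
robot in T_r: 2.0500·0.1000 = 0.2050 m
braking distance = 2.0500²/(2·1.5000) = 1.4008 m
person approaches 1.4000·(0.1000+1.3667) = 2.0533 m
C+Z_d+Z_r = 0.2000+0.0200+0.0600 = 0.2800 m
sum ≈ 0.2050+1.4008+2.0533+0.2800 ≈ 3.9392 m = S ✓

v_R_max = 41/20 m/s = 2.0500 m/s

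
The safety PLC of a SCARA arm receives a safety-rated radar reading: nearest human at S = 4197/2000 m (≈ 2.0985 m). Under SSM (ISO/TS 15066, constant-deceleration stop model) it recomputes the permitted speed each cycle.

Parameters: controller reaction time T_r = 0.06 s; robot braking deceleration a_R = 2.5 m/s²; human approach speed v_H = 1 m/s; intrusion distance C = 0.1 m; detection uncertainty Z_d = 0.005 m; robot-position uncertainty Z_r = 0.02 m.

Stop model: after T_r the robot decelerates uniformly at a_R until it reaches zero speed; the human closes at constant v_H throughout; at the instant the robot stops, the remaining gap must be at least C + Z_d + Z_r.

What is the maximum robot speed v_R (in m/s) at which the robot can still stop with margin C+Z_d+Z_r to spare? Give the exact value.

collect terms ⇒ (1/5)·v_R² + (23/50)·v_R + (-3827/2000) = 0
  disc = (23/50)² − 4·(1/5)·(-3827/2000) = 1089/625 ; √disc = 33/25
  v_R = (−(23/50) + 33/25) / (2·(1/5)) = 43/20 m/s
check:
stop time T_s = (43/20)/(5/2) = 0.8600 s
robot covers v_R·T_r = 2.1500·0.0600 = 0.1290 m before braking
braking distance = 2.1500²/(2·2.5000) = 0.9245 m
human closes 1.0000·0.9200 = 0.9200 m
residual clearance needed = 0.1000+0.0050+0.0200 = 0.1250 m
sum ≈ 0.1290+0.9245+0.9200+0.1250 ≈ 2.0985 m = S ✓

v_R_max = 43/20 m/s = 2.1500 m/s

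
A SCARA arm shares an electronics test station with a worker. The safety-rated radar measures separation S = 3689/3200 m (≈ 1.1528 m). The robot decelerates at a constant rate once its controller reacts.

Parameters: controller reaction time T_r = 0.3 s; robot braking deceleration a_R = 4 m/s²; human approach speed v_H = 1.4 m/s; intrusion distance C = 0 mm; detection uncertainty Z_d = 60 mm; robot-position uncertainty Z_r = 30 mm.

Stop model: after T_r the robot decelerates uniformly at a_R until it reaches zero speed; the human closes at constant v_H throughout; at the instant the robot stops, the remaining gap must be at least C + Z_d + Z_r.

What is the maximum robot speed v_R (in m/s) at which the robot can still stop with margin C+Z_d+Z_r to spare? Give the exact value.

at the boundary: (1/8)·v² + (13/20)·v + (-2057/3200) = 0
  disc = (13/20)² − 4·(1/8)·(-2057/3200) = 4761/6400 ; √disc = 69/80
  v_R = (−(13/20) + 69/80) / (2·(1/8)) = 17/20 m/s
check:
T_s = v_R/a_R = (17/20)/4 = 0.2125 s
robot in T_r: 0.8500·0.3000 = 0.2550 m
braking distance = 0.8500²/(2·4.0000) = 0.0903 m
person approaches 1.4000·(0.3000+0.2125) = 0.7175 m
margins: 0.0000+0.0600+0.0300 = 0.0900 m
sum ≈ 0.2550+0.0903+0.7175+0.0900 ≈ 1.1528 m = S ✓

v_R_max = 17/20 m/s = 0.8500 m/s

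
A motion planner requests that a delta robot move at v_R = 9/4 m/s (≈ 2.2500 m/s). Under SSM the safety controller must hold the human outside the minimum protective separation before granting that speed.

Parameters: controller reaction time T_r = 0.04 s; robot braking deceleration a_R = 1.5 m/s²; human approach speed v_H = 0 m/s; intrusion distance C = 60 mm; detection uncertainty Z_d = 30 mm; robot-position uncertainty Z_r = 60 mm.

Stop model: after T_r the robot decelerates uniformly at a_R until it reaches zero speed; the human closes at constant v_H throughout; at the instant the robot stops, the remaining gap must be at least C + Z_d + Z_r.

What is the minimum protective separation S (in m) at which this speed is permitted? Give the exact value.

stop time T_s = (9/4)/(3/2) = 1.5000 s
robot in T_r: 2.2500·0.0400 = 0.0900 m
robot covers 2.2500·1.5000 − ½·1.5000·1.5000² = 1.6875 m while stopping
human closes 0.0000·1.5400 = 0.0000 m
margins: 0.0600+0.0300+0.0600 = 0.1500 m
S_min ≈ 0.0900+1.6875+0.0000+0.1500  ⇒  S_min = 771/400 m

S_min = 771/400 m = 1.9275 m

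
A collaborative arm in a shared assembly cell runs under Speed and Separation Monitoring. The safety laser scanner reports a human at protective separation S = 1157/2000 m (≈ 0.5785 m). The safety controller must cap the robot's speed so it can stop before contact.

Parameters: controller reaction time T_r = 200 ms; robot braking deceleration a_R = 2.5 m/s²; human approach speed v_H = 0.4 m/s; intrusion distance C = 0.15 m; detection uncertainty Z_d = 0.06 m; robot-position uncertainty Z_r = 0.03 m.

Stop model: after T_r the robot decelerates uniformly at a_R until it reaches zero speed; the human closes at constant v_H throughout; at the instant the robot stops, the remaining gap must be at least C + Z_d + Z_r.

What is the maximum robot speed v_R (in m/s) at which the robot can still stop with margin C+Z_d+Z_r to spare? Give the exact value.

quadratic (1/5)·v² + (9/25)·v + (-517/2000) = 0
  disc = (9/25)² − 4·(1/5)·(-517/2000) = 841/2500 ; √disc = 29/50
  v_R = (−(9/25) + 29/50) / (2·(1/5)) = 11/20 m/s
check:
stop time T_s = (11/20)/(5/2) = 0.2200 s
reaction-phase robot travel = 0.5500·0.2000 = 0.1100 m
braking distance = 0.5500²/(2·2.5000) = 0.0605 m
human over T_r+T_s: 0.4000·(0.2000+0.2200) = 0.1680 m
C+Z_d+Z_r = 0.1500+0.0600+0.0300 = 0.2400 m
sum ≈ 0.1100+0.0605+0.1680+0.2400 ≈ 0.5785 m = S ✓

v_R_max = 11/20 m/s = 0.5500 m/s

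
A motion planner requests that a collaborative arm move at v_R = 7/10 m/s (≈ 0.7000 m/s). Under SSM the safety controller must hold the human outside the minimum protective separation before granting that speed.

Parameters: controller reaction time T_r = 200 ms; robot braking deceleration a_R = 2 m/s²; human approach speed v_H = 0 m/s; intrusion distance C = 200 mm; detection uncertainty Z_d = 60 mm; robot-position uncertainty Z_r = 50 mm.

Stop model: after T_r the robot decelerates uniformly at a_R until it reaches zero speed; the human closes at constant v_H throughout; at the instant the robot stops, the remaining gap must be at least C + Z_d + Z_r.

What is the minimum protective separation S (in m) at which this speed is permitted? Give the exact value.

braking lasts T_s = (7/10)/2 = 0.3500 s
reaction-phase robot travel = 0.7000·0.2000 = 0.1400 m
braking distance = 0.7000²/(2·2.0000) = 0.1225 m
human closes 0.0000·0.5500 = 0.0000 m
C+Z_d+Z_r = 0.2000+0.0600+0.0500 = 0.3100 m
S_min ≈ 0.1400+0.1225+0.0000+0.3100  ⇒  S_min = 229/400 m

S_min = 229/400 m = 0.5725 m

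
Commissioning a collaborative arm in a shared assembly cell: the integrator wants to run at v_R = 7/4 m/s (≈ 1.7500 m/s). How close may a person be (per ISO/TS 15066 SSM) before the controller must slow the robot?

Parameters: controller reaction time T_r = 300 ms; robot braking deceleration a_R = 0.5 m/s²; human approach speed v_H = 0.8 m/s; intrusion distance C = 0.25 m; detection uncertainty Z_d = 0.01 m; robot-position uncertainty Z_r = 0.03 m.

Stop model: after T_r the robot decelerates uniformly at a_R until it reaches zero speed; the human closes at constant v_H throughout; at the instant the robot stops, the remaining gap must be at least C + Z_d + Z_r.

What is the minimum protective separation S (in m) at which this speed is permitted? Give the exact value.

stop time T_s = (7/4)/(1/2) = 3.5000 s
reaction-phase robot travel = 1.7500·0.3000 = 0.5250 m
robot under decel: 1.7500²/(2·0.5000) = 3.0625 m
human closes 0.8000·3.8000 = 3.0400 m
margins: 0.2500+0.0100+0.0300 = 0.2900 m
S_min ≈ 0.5250+3.0625+3.0400+0.2900  ⇒  S_min = 2767/400 m

S_min = 2767/400 m = 6.9175 m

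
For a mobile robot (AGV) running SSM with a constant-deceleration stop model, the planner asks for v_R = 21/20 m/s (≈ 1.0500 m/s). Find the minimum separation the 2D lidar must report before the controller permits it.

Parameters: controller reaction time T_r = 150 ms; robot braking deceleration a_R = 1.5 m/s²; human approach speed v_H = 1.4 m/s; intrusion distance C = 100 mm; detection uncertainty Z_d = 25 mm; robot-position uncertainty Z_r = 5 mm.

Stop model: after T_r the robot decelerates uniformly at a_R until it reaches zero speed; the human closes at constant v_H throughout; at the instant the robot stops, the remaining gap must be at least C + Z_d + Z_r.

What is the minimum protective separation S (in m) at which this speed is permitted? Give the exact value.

S_min = 369/200 m = 1.8450 m

braking lasts T_s = (21/20)/(3/2) = 0.7000 s
reaction-phase robot travel = 1.0500·0.1500 = 0.1575 m
robot covers 1.0500·0.7000 − ½·1.5000·0.7000² = 0.3675 m while stopping
human over T_r+T_s: 1.4000·(0.1500+0.7000) = 1.1900 m
margins: 0.1000+0.0250+0.0050 = 0.1300 m
S_min ≈ 0.1575+0.3675+1.1900+0.1300  ⇒  S_min = 369/200 m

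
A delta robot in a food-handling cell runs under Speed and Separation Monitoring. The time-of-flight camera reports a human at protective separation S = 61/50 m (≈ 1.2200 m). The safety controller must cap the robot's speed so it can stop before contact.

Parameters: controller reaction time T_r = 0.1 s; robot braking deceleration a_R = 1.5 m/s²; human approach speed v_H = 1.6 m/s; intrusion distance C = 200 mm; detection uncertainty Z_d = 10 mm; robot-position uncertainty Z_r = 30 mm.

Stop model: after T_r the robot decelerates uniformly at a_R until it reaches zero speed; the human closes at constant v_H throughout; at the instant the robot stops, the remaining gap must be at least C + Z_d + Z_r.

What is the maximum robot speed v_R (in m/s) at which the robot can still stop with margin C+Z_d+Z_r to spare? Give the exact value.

quadratic (1/3)·v² + (7/6)·v + (-41/50) = 0
  disc = (7/6)² − 4·(1/3)·(-41/50) = 2209/900 ; √disc = 47/30
  v_R = (−(7/6) + 47/30) / (2·(1/3)) = 3/5 m/s
check:
T_s = v_R/a_R = (3/5)/(3/2) = 0.4000 s
reaction-phase robot travel = 0.6000·0.1000 = 0.0600 m
robot under decel: 0.6000²/(2·1.5000) = 0.1200 m
person approaches 1.6000·(0.1000+0.4000) = 0.8000 m
C+Z_d+Z_r = 0.2000+0.0100+0.0300 = 0.2400 m
sum ≈ 0.0600+0.1200+0.8000+0.2400 ≈ 1.2200 m = S ✓

v_R_max = 3/5 m/s = 0.6000 m/s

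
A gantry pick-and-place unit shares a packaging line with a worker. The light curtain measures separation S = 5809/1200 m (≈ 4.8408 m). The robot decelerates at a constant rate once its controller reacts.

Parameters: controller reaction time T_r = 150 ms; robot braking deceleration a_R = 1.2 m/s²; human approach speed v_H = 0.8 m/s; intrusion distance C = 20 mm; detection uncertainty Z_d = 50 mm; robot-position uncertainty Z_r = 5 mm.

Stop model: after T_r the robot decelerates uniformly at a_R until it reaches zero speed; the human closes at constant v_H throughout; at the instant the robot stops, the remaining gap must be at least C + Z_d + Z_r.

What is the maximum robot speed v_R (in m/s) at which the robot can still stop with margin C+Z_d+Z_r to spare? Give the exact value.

quadratic (5/12)·v² + (49/60)·v + (-223/48) = 0
  disc = (49/60)² − 4·(5/12)·(-223/48) = 841/100 ; √disc = 29/10
  v_R = (−(49/60) + 29/10) / (2·(5/12)) = 5/2 m/s
check:
T_s = v_R/a_R = (5/2)/(6/5) = 2.0833 s
robot in T_r: 2.5000·0.1500 = 0.3750 m
robot under decel: 2.5000²/(2·1.2000) = 2.6042 m
person approaches 0.8000·(0.1500+2.0833) = 1.7867 m
margins: 0.0200+0.0500+0.0050 = 0.0750 m
sum ≈ 0.3750+2.6042+1.7867+0.0750 ≈ 4.8408 m = S ✓

v_R_max = 5/2 m/s = 2.5000 m/s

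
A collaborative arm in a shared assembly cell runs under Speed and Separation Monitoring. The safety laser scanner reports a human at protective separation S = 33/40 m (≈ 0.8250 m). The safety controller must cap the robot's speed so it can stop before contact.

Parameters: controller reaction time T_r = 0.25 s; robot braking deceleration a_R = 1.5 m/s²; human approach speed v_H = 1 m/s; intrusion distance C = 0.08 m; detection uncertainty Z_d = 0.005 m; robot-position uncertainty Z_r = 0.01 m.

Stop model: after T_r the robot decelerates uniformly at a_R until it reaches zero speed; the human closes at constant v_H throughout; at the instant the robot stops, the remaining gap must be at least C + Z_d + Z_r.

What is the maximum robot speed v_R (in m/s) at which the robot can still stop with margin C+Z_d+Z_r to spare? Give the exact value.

v_R_max = 9/20 m/s = 0.4500 m/s

at the boundary: (1/3)·v² + (11/12)·v + (-12/25) = 0
  disc = (11/12)² − 4·(1/3)·(-12/25) = 5329/3600 ; √disc = 73/60
  v_R = (−(11/12) + 73/60) / (2·(1/3)) = 9/20 m/s
check:
T_s = v_R/a_R = (9/20)/(3/2) = 0.3000 s
reaction-phase robot travel = 0.4500·0.2500 = 0.1125 m
braking distance = 0.4500²/(2·1.5000) = 0.0675 m
person approaches 1.0000·(0.2500+0.3000) = 0.5500 m
margins: 0.0800+0.0050+0.0100 = 0.0950 m
sum ≈ 0.1125+0.0675+0.5500+0.0950 ≈ 0.8250 m = S ✓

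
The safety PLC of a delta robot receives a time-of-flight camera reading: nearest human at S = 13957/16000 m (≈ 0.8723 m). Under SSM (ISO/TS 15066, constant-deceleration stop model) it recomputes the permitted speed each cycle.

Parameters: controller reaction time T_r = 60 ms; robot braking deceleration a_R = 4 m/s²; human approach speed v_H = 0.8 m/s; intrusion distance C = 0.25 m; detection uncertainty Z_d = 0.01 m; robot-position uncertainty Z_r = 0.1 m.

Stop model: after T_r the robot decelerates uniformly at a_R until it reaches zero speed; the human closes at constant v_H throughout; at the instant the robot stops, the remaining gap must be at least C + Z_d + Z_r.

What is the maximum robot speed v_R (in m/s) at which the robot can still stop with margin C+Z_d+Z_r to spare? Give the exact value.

v_R_max = 23/20 m/s = 1.1500 m/s

at the boundary: (1/8)·v² + (13/50)·v + (-7429/16000) = 0
  disc = (13/50)² − 4·(1/8)·(-7429/16000) = 47961/160000 ; √disc = 219/400
  v_R = (−(13/50) + 219/400) / (2·(1/8)) = 23/20 m/s
check:
T_s = v_R/a_R = (23/20)/4 = 0.2875 s
robot in T_r: 1.1500·0.0600 = 0.0690 m
robot under decel: 1.1500²/(2·4.0000) = 0.1653 m
person approaches 0.8000·(0.0600+0.2875) = 0.2780 m
C+Z_d+Z_r = 0.2500+0.0100+0.1000 = 0.3600 m
sum ≈ 0.0690+0.1653+0.2780+0.3600 ≈ 0.8723 m = S ✓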